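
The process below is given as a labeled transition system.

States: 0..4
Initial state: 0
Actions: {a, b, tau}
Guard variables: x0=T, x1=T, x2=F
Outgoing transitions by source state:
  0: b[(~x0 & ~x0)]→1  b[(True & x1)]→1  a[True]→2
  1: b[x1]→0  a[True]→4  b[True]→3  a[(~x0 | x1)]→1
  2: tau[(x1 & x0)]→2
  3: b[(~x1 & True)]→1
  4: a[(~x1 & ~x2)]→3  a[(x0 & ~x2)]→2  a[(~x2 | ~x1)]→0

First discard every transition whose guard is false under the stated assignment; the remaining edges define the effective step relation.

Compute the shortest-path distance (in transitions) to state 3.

Answer: 2

Trace:
Layered search for 3:
  L0 = {0}
  L1 = {1,2}
  L2 = {3,4}
depth(3)=2, e.g. b·b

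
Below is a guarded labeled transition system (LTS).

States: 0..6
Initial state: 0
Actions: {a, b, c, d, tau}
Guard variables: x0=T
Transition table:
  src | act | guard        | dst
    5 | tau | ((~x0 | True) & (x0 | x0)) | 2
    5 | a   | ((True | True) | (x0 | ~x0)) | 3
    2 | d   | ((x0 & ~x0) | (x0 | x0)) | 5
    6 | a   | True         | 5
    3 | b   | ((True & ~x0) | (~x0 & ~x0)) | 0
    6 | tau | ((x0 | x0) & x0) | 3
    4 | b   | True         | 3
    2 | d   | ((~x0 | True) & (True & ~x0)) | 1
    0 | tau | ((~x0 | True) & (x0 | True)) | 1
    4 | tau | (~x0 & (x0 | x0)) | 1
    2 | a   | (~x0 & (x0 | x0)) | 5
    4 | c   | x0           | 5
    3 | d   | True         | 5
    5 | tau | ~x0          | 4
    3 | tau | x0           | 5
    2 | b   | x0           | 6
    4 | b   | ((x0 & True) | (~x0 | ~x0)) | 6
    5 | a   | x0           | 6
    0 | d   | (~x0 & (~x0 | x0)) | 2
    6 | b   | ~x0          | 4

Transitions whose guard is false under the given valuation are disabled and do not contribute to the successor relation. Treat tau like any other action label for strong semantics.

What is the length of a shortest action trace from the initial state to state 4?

Answer: UNREACHABLE

Trace:
Layered search for 4:
  depth 0: {0}
  depth 1: {1}
4 never appears.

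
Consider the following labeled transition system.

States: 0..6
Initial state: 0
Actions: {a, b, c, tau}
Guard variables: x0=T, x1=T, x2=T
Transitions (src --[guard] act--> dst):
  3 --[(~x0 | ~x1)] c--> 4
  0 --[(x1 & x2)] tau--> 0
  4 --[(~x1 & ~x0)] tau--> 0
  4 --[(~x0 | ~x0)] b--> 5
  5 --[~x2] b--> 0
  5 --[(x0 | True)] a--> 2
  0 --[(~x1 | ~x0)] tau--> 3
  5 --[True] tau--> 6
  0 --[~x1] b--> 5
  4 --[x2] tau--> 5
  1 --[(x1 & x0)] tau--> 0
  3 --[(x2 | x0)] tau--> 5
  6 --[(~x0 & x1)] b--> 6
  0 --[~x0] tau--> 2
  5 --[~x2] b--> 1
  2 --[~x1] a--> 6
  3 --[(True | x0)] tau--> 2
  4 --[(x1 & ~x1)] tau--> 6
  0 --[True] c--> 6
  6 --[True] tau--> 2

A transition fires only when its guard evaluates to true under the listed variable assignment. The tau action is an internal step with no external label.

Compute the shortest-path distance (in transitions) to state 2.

Breadth-first toward 2:
  depth 0: {0}
  depth 1: {6}
  depth 2: {2}
depth(2)=2, e.g. c·tau

Answer: 2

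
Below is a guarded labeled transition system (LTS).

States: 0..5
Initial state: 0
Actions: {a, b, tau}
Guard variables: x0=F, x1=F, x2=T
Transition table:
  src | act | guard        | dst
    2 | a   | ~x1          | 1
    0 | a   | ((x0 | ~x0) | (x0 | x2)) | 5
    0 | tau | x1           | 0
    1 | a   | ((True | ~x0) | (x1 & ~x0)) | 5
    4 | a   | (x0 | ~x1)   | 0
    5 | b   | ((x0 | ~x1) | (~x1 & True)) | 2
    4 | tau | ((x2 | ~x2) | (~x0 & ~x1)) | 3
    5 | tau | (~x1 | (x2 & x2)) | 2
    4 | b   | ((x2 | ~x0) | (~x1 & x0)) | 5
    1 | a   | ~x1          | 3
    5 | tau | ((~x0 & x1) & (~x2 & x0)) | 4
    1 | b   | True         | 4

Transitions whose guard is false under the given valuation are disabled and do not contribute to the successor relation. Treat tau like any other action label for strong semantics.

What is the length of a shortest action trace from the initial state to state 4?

Layered search for 4:
  Layer 0: {0}
  Layer 1: {5}
  Layer 2: {2}
  Layer 3: {1}
  Layer 4: {3,4}
depth(4)=4, e.g. a·b·a·b

Answer: 4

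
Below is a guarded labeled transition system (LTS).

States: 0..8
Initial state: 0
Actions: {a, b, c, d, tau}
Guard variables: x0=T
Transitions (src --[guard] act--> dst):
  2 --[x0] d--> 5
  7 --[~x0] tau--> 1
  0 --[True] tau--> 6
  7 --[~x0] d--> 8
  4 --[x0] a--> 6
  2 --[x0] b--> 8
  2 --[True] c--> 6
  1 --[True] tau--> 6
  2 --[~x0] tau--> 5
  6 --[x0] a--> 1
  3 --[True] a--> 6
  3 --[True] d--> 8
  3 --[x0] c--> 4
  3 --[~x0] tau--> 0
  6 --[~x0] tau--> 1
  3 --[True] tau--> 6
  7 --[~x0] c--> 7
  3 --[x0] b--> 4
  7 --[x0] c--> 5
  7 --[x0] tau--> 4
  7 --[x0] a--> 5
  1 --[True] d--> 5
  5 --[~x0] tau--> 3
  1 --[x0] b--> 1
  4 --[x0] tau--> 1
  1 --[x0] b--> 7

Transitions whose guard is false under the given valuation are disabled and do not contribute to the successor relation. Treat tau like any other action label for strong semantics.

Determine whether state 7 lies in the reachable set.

Answer: REACHABLE

Trace:
19 transition(s) survive guard evaluation.
L0 = {0}
L1 = {6}  cumulative {0,6}
L2 = {1}  cumulative {0,1,6}
L3 = {5,7}  cumulative {0,1,5,6,7}
L4 = {4}  cumulative {0,1,4,5,6,7}
Reachable = {0,1,4,5,6,7}
trace reaching 7: tau·a·b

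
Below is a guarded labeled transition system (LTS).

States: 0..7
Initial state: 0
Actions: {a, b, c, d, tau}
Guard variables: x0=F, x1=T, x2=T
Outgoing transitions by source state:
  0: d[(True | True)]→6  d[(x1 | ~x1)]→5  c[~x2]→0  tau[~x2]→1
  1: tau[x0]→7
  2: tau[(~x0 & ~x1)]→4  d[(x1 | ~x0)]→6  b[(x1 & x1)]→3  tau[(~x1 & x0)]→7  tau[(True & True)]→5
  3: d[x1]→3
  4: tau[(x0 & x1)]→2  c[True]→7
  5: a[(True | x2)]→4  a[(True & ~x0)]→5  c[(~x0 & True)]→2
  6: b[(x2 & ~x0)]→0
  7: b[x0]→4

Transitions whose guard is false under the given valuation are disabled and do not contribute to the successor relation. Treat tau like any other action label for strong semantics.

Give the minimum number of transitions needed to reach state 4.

BFS to 4:
  Layer 0: {0}
  Layer 1: {5,6}
  Layer 2: {2,4}
depth(4)=2, e.g. d·a

Answer: 2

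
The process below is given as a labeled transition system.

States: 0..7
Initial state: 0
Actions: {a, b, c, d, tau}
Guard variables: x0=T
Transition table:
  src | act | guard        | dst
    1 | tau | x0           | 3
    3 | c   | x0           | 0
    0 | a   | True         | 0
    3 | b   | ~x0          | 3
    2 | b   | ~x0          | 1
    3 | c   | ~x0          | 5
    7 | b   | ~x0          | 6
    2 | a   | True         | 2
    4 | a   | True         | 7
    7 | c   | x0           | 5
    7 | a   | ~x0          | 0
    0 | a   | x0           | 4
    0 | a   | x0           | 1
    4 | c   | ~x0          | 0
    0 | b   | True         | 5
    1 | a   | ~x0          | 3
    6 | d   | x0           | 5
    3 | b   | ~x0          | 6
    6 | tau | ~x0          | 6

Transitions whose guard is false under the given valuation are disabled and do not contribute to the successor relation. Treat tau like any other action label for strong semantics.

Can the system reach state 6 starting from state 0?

Guard filter leaves 10 enabled edge(s).
Layer 0: {0}
Layer 1: {1,4,5}  cumulative {0,1,4,5}
Layer 2: {3,7}  cumulative {0,1,3,4,5,7}
Reach set: {0,1,3,4,5,7}

Answer: UNREACHABLE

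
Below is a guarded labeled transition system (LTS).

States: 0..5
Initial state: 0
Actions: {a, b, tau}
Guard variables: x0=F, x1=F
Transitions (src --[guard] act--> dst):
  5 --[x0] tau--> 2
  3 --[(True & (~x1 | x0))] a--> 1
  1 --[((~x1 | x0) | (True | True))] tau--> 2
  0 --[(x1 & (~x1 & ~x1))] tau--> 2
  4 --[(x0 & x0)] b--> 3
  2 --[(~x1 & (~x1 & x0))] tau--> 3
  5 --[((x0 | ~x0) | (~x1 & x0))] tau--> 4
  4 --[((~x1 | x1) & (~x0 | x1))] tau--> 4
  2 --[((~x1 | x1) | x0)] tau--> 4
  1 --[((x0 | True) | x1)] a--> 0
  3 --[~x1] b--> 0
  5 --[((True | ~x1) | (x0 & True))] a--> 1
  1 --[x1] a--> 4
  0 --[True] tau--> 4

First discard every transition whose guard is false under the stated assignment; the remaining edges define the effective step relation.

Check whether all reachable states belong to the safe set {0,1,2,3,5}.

Answer: INVARIANT VIOLATED at state 4

Analysis:
Safe = {0,1,2,3,5}
Reachable = {0,4}
  0: ok
  4: ✗ unsafe
counterexample path to 4: tau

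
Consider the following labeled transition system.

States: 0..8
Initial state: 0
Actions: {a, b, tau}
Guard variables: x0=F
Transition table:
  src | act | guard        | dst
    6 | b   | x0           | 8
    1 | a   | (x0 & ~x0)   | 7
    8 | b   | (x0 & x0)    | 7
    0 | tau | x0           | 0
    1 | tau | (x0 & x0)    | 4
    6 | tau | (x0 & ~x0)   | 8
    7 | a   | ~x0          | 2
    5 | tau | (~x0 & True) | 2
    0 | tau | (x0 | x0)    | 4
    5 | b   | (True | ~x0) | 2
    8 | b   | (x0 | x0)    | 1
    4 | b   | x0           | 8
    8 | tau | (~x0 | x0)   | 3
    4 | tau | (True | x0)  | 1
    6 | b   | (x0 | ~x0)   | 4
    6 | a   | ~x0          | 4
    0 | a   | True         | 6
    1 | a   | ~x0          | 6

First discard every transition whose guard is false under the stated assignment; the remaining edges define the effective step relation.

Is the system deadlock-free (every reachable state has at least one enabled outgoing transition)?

R = {0,1,4,6}
  0: a→6  [1 out]
  1: a→6  [1 out]
  4: tau→1  [1 out]
  6: a→4  b→4  [2 out]

Answer: DEADLOCK-FREE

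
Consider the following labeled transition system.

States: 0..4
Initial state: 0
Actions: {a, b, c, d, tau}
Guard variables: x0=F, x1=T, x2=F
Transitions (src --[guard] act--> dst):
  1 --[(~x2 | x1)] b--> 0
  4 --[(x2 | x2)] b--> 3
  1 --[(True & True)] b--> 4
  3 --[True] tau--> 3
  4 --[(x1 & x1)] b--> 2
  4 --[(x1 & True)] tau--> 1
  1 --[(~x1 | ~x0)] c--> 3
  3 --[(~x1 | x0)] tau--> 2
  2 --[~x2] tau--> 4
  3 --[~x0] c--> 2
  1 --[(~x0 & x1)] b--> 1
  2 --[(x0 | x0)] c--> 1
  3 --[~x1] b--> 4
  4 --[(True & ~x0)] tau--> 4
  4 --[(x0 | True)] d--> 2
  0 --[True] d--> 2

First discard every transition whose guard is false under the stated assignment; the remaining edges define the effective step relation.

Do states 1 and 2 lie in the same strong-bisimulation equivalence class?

Answer: NOT BISIMILAR

Working:
Compute ~ classes (split until stable):
  round 0: {{0,1,2,3,4}}
  round 1: {{0},{1},{2},{3},{4}}
5 equivalence class(es) (converged in 2)
1∈{1}, 2∈{2}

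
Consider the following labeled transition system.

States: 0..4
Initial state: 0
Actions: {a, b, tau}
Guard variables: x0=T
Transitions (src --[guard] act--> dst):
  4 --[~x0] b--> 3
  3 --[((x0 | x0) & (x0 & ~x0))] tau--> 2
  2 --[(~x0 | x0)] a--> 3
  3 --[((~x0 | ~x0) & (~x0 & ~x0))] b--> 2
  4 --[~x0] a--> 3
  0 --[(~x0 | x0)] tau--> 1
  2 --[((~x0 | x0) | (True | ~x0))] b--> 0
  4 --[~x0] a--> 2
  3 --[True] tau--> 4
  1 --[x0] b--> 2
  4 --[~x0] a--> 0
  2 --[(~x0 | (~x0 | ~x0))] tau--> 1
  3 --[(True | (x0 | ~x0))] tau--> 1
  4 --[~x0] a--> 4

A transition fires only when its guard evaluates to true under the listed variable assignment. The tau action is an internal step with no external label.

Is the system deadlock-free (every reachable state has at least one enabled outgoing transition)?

Answer: DEADLOCK at state 4

Trace:
R = {0,1,2,3,4}
  0: tau→1  [deg 1]
  1: b→2  [deg 1]
  2: a→3  b→0  [deg 2]
  3: tau→1  tau→4  [deg 2]
  4: ∅  [STUCK]
Path to 4: tau·b·a·tau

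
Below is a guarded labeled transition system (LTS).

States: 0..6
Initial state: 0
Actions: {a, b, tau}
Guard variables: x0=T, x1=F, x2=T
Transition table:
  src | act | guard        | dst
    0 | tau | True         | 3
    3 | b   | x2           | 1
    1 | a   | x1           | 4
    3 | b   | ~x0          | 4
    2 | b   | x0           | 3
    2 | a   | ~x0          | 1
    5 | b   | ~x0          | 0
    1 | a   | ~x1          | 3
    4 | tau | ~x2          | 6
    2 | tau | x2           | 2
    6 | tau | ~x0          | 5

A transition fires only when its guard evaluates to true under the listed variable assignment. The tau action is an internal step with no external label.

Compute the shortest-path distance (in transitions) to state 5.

Layered search for 5:
  depth 0: {0}
  depth 1: {3}
  depth 2: {1}
5 never appears.

Answer: UNREACHABLE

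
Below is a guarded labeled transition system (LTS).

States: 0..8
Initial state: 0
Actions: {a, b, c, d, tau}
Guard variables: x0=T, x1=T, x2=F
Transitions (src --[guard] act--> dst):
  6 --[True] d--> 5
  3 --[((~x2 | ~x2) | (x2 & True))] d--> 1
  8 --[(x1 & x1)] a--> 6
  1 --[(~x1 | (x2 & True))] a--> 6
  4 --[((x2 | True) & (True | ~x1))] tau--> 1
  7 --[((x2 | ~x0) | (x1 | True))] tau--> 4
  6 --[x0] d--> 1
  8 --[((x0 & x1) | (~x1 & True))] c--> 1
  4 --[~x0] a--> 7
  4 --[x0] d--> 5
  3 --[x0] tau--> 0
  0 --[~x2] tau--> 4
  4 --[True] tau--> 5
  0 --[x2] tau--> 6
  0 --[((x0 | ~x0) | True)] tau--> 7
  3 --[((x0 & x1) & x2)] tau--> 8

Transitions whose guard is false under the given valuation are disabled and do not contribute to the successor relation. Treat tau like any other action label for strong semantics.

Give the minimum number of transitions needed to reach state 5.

Answer: 2

Analysis:
BFS to 5:
  depth 0: {0}
  depth 1: {4,7}
  depth 2: {1,5}
5 enters at depth 2; path tau·d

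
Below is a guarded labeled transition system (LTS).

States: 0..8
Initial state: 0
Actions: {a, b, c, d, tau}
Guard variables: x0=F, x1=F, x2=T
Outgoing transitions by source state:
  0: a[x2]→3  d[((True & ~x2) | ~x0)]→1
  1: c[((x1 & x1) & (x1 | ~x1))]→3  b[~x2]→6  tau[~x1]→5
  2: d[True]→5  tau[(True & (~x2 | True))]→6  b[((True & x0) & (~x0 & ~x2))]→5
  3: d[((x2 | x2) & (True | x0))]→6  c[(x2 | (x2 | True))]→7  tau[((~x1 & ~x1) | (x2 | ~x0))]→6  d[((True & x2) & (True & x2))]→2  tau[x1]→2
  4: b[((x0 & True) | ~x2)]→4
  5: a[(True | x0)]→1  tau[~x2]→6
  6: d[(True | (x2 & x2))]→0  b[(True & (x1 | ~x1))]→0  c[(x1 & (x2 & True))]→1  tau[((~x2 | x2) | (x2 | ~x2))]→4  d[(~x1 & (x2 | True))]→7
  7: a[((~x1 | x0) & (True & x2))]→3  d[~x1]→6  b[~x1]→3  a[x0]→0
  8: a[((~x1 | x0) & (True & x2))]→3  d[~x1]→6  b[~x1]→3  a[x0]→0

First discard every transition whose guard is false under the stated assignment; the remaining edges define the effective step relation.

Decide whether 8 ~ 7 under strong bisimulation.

Compute ~ classes (split until stable):
  π0 = {{0,1,2,3,4,5,6,7,8}}
  π1 = {{0},{1},{2},{3},{4},{5},{6},{7,8}}
8 equivalence class(es) (converged in 2)
class of 8: {7,8}; class of 7: {7,8}

Answer: BISIMILAR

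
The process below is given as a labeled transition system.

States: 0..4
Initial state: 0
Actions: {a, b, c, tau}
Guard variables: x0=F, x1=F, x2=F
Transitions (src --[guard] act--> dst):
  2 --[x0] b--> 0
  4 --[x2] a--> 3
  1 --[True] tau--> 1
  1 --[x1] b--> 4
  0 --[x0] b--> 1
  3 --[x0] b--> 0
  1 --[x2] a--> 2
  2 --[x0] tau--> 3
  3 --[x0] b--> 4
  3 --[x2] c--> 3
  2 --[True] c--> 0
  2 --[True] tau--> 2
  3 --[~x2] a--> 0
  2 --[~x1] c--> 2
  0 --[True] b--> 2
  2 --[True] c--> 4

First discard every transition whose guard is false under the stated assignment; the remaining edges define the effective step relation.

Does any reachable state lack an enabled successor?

Answer: DEADLOCK at state 4

Working:
R = {0,2,4}
  0: b→2  [1 exit(s)]
  2: c→0  c→2  c→4  tau→2  [4 exit(s)]
  4: ∅  [STUCK]
trace reaching 4: b·c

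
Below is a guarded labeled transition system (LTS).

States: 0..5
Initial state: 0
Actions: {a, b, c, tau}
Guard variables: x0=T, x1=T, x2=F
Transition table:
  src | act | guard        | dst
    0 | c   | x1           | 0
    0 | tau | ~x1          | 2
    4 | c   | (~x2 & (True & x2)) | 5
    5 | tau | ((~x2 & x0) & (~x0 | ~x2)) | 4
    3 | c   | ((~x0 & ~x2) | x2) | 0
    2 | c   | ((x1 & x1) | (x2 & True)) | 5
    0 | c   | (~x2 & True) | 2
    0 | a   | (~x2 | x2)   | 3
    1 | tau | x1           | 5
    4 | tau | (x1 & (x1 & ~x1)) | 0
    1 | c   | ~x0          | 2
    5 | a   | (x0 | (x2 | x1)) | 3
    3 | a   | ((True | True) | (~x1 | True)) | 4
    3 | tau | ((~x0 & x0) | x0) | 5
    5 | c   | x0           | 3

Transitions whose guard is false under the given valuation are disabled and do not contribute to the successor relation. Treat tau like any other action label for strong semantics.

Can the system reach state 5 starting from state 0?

Answer: REACHABLE

Working:
After dropping false guards: 10 live edges.
depth 0: {0}
depth 1: {2,3}  now seen {0,2,3}
depth 2: {4,5}  now seen {0,2,3,4,5}
Reach set: {0,2,3,4,5}
trace reaching 5: c·c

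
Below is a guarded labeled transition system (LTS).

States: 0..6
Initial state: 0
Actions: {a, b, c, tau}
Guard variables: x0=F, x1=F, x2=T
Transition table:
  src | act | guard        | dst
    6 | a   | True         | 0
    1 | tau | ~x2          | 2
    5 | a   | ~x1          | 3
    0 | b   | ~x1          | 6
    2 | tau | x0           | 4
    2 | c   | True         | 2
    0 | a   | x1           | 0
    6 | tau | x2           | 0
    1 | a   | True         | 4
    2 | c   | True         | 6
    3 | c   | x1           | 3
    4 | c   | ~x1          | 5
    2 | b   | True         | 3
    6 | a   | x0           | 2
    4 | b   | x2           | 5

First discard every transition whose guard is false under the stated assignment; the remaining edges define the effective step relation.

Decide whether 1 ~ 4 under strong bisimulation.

Answer: NOT BISIMILAR

Working:
Bisimulation quotient by refinement:
  π0 = {{0,1,2,3,4,5,6}}
  π1 = {{0},{1,5},{2,4},{3},{6}}
  π2 = {{0},{1},{2},{3},{4},{5},{6}}
7 equivalence class(es) (converged in 3)
[1]={1}  [4]={4}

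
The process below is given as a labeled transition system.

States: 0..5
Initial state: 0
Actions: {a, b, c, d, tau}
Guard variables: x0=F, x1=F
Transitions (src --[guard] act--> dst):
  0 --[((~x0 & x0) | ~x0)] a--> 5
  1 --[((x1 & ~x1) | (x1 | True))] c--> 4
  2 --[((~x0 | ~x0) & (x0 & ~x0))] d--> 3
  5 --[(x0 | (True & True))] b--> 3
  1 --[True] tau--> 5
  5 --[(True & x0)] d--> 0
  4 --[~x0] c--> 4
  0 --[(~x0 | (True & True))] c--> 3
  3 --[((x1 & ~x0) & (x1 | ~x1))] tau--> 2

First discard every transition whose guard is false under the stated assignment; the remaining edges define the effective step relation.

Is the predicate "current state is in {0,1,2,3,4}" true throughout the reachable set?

Answer: INVARIANT VIOLATED at state 5

Analysis:
Allowed set {0,1,2,3,4}
Reach set: {0,3,5}
  0: ✓
  3: ✓
  5: VIOLATES
counterexample path to 5: a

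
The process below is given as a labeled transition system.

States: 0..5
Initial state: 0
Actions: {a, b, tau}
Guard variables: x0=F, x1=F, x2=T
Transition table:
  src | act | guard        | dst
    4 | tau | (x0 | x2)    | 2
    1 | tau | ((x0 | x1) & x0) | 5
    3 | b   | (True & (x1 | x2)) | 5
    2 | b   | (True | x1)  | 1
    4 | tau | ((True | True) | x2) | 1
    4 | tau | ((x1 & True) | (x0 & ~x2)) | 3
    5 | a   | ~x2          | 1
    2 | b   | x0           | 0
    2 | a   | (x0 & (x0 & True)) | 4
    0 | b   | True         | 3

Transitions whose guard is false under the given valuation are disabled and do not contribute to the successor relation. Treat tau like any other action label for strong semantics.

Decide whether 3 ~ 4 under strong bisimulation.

Answer: NOT BISIMILAR

Analysis:
Refine partition for ~:
  round 0: {{0,1,2,3,4,5}}
  round 1: {{0,2,3},{1,5},{4}}
  round 2: {{0},{1,5},{2,3},{4}}
stable after 3 split(s): 4 block(s)
class of 3: {2,3}; class of 4: {4}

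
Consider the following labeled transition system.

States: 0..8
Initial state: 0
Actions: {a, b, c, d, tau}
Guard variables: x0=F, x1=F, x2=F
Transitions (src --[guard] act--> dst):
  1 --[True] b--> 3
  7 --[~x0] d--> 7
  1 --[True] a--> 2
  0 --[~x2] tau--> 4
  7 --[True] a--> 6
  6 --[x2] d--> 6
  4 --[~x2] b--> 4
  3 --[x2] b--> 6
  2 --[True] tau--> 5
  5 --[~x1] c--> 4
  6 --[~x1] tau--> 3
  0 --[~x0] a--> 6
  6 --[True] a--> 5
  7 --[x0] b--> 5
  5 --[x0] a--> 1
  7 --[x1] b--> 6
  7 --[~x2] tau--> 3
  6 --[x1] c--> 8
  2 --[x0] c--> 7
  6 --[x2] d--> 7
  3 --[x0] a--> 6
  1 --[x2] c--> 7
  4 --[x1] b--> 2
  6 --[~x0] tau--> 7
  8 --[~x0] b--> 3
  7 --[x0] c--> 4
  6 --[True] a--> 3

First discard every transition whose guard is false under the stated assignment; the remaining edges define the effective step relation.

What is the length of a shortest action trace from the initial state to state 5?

BFS to 5:
  L0 = {0}
  L1 = {4,6}
  L2 = {3,5,7}
5 enters at depth 2; path a·a

Answer: 2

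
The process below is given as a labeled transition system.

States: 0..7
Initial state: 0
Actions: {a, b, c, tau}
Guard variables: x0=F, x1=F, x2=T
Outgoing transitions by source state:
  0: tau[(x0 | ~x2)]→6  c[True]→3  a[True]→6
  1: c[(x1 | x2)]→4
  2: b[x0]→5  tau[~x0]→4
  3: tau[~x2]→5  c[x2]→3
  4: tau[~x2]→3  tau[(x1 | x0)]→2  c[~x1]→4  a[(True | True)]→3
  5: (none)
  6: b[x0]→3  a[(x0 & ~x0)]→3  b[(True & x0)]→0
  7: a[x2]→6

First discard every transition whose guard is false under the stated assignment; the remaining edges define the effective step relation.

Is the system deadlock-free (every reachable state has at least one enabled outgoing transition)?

R = {0,3,6}
  0: a→6  c→3  [2 exit(s)]
  3: c→3  [1 exit(s)]
  6: ∅  [STUCK]
trace reaching 6: a

Answer: DEADLOCK at state 6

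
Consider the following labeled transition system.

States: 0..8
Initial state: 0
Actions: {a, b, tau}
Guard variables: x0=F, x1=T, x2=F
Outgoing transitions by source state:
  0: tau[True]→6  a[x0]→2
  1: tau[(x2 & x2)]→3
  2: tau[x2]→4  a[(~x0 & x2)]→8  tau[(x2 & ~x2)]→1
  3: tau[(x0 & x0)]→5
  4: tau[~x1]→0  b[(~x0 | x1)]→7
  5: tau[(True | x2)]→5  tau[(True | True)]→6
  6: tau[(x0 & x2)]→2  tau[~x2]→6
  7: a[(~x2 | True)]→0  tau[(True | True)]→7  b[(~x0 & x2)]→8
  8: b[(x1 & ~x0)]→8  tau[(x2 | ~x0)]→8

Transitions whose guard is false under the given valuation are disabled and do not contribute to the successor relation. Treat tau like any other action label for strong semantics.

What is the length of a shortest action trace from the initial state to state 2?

Layered search for 2:
  L0 = {0}
  L1 = {6}
2 never appears.

Answer: UNREACHABLE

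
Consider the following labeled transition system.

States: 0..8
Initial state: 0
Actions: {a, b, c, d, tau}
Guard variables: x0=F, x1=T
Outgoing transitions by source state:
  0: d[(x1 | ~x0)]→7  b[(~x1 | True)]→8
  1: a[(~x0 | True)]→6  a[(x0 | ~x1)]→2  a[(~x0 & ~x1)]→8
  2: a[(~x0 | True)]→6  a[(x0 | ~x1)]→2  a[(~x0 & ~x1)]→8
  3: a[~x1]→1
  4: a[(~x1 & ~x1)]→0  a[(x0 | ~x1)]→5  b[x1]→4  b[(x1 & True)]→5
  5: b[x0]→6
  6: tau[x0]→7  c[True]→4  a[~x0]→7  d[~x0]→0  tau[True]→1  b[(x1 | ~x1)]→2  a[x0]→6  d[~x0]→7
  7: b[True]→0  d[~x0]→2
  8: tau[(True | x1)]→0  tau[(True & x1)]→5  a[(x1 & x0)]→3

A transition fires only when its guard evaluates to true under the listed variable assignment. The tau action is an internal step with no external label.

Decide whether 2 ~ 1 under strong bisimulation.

Compute ~ classes (split until stable):
  π0 = {{0,1,2,3,4,5,6,7,8}}
  π1 = {{0,7},{1,2},{3,5},{4},{6},{8}}
  π2 = {{0},{1,2},{3,5},{4},{6},{7},{8}}
7 equivalence class(es) (converged in 3)
[2]={1,2}  [1]={1,2}

Answer: BISIMILAR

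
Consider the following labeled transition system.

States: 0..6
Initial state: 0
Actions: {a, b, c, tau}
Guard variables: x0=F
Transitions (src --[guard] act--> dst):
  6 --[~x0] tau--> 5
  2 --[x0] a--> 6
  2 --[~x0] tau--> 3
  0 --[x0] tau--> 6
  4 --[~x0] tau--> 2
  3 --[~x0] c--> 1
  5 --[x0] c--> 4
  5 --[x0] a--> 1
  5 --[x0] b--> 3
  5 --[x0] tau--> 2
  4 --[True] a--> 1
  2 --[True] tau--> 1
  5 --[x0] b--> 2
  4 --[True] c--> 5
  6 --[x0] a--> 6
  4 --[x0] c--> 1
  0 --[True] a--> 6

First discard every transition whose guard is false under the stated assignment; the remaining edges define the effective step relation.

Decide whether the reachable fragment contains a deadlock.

Reachable = {0,5,6}
  0: a→6  [1 exit(s)]
  5: ∅  [STUCK]
  6: tau→5  [1 exit(s)]
witness 5: a·tau

Answer: DEADLOCK at state 5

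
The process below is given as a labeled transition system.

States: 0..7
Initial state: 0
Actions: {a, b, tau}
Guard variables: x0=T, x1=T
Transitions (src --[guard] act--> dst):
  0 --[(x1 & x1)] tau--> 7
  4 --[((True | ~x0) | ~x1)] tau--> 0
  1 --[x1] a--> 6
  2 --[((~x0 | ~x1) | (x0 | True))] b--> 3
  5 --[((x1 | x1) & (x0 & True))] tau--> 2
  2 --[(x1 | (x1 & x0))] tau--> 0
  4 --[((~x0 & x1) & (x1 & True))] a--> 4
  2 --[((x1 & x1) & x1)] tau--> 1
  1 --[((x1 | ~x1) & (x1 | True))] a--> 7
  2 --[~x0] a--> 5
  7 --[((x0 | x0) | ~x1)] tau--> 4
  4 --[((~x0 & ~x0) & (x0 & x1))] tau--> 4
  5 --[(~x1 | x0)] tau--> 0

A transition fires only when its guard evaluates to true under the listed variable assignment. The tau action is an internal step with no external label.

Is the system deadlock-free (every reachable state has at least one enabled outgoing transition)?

Reachable = {0,4,7}
  0: tau→7  [1 exit(s)]
  4: tau→0  [1 exit(s)]
  7: tau→4  [1 exit(s)]

Answer: DEADLOCK-FREE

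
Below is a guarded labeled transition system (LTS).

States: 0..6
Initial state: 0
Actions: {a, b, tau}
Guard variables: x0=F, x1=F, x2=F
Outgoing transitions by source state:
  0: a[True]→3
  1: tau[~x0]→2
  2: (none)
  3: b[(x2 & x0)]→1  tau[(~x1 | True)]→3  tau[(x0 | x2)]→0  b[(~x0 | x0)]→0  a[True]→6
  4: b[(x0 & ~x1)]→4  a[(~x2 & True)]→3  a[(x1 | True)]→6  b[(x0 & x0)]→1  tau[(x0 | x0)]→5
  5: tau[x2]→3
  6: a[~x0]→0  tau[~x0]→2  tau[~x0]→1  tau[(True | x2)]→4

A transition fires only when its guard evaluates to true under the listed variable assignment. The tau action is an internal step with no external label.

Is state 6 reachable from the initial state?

Answer: REACHABLE

Working:
Guard filter leaves 11 enabled edge(s).
Layer 0: {0}
Layer 1: {3}  cumulative {0,3}
Layer 2: {6}  cumulative {0,3,6}
Layer 3: {1,2,4}  cumulative {0,1,2,3,4,6}
Reachable = {0,1,2,3,4,6}
Path to 6: a·a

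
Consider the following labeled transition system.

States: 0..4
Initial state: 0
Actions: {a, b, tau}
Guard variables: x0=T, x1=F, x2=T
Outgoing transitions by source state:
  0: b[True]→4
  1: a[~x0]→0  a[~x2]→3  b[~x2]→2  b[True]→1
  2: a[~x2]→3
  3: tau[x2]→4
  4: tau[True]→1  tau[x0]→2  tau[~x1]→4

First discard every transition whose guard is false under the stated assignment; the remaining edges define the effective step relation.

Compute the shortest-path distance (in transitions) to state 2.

Answer: 2

Working:
BFS to 2:
  Layer 0: {0}
  Layer 1: {4}
  Layer 2: {1,2}
depth(2)=2, e.g. b·tau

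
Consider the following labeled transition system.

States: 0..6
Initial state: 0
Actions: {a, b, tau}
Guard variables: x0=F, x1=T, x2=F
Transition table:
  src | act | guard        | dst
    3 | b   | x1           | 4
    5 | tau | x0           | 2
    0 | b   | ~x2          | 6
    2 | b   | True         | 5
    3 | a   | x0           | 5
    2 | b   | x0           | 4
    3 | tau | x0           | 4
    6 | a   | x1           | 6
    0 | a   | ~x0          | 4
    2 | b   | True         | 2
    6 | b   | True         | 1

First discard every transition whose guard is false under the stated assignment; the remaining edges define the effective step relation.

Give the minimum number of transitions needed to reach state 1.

Answer: 2

Working:
Layered search for 1:
  Layer 0: {0}
  Layer 1: {4,6}
  Layer 2: {1}
first hit 1 at d=2 via b·b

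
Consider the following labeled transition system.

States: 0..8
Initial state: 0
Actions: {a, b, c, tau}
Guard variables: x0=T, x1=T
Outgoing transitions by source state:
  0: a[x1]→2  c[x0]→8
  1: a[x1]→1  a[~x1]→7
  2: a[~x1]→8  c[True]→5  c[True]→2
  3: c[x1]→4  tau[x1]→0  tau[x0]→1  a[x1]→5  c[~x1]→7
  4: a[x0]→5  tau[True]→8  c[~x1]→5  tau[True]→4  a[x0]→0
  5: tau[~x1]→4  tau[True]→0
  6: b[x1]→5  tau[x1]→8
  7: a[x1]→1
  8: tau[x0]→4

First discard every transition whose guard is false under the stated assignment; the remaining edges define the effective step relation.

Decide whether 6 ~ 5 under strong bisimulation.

Refine partition for ~:
  P[0] = {{0,1,2,3,4,5,6,7,8}}
  P[1] = {{0},{1,7},{2},{3},{4},{5,8},{6}}
  P[2] = {{0},{1,7},{2},{3},{4},{5},{6},{8}}
8 equivalence class(es) (converged in 3)
[6]={6}  [5]={5}

Answer: NOT BISIMILAR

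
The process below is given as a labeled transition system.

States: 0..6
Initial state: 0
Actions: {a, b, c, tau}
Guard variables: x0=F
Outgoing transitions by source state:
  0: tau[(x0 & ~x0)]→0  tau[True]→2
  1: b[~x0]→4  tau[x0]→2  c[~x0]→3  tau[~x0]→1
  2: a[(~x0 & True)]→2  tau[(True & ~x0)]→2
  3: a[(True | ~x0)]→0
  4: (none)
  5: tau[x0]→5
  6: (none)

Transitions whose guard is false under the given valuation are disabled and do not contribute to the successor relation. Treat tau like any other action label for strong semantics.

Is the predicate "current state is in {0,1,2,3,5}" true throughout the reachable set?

Safe = {0,1,2,3,5}
R = {0,2}
  0: safe
  2: safe

Answer: INVARIANT HOLDS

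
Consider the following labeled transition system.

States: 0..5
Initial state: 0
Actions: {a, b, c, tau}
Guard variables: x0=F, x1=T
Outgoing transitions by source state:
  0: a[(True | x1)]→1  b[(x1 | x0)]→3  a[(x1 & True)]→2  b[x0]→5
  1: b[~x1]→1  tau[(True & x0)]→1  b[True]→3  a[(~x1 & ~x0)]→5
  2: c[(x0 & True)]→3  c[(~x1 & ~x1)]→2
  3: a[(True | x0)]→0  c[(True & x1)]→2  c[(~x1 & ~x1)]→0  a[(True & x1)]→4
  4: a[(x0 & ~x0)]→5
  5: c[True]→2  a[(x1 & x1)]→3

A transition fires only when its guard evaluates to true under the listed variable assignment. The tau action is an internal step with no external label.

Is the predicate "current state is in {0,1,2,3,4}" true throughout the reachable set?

Inv-set: {0,1,2,3,4}
Reachable = {0,1,2,3,4}
  0: safe
  1: safe
  2: safe
  3: safe
  4: safe

Answer: INVARIANT HOLDS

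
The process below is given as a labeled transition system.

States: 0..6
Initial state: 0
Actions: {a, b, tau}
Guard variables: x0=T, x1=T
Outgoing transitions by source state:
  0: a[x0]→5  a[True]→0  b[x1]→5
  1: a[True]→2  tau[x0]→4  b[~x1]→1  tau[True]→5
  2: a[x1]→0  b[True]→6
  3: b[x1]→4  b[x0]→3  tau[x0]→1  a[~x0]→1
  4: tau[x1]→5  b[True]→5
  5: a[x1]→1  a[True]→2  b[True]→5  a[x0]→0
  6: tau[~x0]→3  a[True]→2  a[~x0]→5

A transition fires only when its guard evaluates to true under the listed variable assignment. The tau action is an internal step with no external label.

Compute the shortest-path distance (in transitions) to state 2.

Answer: 2

Trace:
BFS to 2:
  L0 = {0}
  L1 = {5}
  L2 = {1,2}
depth(2)=2, e.g. a·a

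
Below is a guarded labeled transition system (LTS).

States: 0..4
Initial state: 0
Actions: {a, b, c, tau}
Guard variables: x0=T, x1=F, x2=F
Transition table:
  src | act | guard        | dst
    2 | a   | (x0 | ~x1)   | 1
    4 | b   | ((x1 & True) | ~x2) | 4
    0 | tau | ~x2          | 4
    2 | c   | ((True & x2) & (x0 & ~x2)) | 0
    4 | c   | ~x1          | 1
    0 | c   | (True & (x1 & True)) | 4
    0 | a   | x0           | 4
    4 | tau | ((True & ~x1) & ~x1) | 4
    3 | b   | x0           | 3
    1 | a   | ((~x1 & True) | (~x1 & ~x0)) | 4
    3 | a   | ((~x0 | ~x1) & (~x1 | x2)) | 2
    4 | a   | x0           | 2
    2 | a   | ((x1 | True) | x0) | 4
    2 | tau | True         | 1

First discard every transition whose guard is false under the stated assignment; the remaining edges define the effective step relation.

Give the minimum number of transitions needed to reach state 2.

BFS to 2:
  depth 0: {0}
  depth 1: {4}
  depth 2: {1,2}
depth(2)=2, e.g. a·a

Answer: 2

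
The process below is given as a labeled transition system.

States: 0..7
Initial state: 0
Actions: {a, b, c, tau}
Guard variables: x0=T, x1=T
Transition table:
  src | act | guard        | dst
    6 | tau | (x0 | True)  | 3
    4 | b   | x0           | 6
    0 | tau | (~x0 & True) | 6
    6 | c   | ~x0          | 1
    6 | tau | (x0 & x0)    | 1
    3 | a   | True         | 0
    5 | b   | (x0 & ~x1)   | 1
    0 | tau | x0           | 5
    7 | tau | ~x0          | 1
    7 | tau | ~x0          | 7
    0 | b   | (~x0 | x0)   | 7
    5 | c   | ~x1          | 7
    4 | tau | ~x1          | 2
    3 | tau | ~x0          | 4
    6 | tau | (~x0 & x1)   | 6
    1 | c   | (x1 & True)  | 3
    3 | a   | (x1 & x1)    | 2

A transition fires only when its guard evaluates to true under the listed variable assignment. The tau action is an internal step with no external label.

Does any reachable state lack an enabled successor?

Reach set: {0,5,7}
  0: b→7  tau→5  [2 exit(s)]
  5: ∅  [deadlock]
  7: ∅  [deadlock]
Path to 5: tau

Answer: DEADLOCK at state 5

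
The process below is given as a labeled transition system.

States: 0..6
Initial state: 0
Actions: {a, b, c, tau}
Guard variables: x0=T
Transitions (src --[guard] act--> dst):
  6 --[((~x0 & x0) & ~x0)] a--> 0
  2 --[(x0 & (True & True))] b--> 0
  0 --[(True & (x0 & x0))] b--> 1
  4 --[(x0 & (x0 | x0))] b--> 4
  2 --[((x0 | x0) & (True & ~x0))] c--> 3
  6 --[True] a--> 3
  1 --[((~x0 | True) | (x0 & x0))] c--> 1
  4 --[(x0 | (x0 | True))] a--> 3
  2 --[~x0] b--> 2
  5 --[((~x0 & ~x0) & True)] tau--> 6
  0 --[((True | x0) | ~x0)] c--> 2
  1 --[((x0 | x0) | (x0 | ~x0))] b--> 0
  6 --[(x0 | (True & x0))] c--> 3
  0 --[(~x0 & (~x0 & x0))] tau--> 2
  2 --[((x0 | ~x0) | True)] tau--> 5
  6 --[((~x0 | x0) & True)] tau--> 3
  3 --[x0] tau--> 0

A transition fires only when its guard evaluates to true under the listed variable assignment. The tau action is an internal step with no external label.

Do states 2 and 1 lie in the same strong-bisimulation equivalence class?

Answer: NOT BISIMILAR

Analysis:
Bisimulation quotient by refinement:
  round 0: {{0,1,2,3,4,5,6}}
  round 1: {{0,1},{2},{3},{4},{5},{6}}
  round 2: {{0},{1},{2},{3},{4},{5},{6}}
stable after 3 split(s): 7 block(s)
[2]={2}  [1]={1}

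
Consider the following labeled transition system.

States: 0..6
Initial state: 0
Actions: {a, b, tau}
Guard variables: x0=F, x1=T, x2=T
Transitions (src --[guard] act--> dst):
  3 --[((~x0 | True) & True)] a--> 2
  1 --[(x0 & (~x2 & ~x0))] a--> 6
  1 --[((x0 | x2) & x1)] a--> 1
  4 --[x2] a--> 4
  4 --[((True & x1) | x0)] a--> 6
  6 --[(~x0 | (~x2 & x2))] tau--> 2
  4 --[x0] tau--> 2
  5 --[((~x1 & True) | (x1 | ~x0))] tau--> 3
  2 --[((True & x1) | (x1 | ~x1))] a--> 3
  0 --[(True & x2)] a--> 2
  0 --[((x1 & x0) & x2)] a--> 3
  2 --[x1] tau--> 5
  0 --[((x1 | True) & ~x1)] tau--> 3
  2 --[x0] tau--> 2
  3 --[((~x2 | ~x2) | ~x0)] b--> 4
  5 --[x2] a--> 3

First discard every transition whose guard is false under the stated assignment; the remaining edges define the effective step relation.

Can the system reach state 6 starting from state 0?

After dropping false guards: 11 live edges.
depth 0: {0}
depth 1: {2}  total {0,2}
depth 2: {3,5}  total {0,2,3,5}
depth 3: {4}  total {0,2,3,4,5}
depth 4: {6}  total {0,2,3,4,5,6}
R = {0,2,3,4,5,6}
Path to 6: a·a·b·a

Answer: REACHABLE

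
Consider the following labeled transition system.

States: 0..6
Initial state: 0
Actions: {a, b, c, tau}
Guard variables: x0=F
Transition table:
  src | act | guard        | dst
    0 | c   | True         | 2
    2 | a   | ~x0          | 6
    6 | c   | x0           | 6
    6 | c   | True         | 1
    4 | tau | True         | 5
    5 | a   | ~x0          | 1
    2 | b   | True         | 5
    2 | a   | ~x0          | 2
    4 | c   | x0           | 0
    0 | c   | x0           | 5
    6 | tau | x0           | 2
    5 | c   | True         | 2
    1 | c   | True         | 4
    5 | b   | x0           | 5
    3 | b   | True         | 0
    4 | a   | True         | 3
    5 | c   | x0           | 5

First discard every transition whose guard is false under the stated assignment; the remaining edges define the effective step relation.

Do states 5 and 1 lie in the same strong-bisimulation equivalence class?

Answer: NOT BISIMILAR

Trace:
Compute ~ classes (split until stable):
  π0 = {{0,1,2,3,4,5,6}}
  π1 = {{0,1,6},{2},{3},{4},{5}}
  π2 = {{0},{1},{2},{3},{4},{5},{6}}
stable after 3 split(s): 7 block(s)
[5]={5}  [1]={1}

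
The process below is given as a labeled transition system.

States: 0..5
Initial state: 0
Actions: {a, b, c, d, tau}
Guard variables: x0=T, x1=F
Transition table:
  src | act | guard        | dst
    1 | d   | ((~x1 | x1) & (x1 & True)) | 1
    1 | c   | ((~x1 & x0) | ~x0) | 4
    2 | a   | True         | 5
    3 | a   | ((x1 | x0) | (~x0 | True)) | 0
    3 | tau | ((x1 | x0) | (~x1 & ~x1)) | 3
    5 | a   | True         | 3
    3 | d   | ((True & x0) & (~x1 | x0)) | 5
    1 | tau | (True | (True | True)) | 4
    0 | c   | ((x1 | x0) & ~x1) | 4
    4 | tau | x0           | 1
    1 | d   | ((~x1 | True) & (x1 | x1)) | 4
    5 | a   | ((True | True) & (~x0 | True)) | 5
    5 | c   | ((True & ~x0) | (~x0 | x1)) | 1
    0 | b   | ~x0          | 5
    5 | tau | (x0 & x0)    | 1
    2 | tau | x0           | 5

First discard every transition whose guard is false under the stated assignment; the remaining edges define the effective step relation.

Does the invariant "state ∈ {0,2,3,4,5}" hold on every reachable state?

Answer: INVARIANT VIOLATED at state 1

Analysis:
Inv-set: {0,2,3,4,5}
Reach set: {0,1,4}
  0: ✓
  1: VIOLATES
  4: ✓
witness against invariant: c·tau → 1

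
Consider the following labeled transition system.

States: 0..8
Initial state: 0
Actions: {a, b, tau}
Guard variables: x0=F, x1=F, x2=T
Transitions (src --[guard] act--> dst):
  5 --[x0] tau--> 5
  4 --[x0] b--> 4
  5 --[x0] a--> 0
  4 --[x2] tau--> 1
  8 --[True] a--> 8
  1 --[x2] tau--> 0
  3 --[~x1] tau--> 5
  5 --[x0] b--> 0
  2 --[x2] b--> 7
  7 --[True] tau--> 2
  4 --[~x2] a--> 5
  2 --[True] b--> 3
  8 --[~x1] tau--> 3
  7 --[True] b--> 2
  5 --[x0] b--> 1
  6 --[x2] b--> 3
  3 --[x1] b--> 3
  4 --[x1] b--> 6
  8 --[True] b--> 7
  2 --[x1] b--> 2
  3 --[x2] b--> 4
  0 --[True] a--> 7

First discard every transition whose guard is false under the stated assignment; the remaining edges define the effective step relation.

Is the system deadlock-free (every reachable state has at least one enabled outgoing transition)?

Reach set: {0,1,2,3,4,5,7}
  0: a→7  [1 exit(s)]
  1: tau→0  [1 exit(s)]
  2: b→3  b→7  [2 exit(s)]
  3: b→4  tau→5  [2 exit(s)]
  4: tau→1  [1 exit(s)]
  5: ∅  [deadlock]
  7: b→2  tau→2  [2 exit(s)]
Path to 5: a·tau·b·tau

Answer: DEADLOCK at state 5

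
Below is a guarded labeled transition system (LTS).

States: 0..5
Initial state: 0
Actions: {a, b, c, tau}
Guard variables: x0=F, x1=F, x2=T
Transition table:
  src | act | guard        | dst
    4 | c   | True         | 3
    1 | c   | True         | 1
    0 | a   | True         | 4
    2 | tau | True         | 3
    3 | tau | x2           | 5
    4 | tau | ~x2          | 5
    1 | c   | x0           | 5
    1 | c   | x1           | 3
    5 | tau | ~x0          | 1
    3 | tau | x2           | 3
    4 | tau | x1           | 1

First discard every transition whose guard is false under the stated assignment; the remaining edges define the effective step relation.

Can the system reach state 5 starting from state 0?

Answer: REACHABLE

Analysis:
7 transition(s) survive guard evaluation.
Layer 0: {0}
Layer 1: {4}  now seen {0,4}
Layer 2: {3}  now seen {0,3,4}
Layer 3: {5}  now seen {0,3,4,5}
Layer 4: {1}  now seen {0,1,3,4,5}
R = {0,1,3,4,5}
Path to 5: a·c·tau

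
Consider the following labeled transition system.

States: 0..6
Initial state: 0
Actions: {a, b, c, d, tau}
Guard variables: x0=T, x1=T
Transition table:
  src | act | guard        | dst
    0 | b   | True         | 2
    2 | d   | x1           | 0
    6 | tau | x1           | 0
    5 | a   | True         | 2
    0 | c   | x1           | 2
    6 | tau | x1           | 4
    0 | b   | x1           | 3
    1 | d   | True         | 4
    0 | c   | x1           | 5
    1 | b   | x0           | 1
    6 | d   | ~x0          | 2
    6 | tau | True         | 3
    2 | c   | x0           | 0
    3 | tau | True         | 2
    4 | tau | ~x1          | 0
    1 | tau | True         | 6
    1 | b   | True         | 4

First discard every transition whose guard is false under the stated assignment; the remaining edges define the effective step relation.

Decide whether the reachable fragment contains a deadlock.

Answer: DEADLOCK-FREE

Analysis:
Reachable = {0,2,3,5}
  0: b→2  b→3  c→2  c→5  [4 exit(s)]
  2: c→0  d→0  [2 exit(s)]
  3: tau→2  [1 exit(s)]
  5: a→2  [1 exit(s)]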